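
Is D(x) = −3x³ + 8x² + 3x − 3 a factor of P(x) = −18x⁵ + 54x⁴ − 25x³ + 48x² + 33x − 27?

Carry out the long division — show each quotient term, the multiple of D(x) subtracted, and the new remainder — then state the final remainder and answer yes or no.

Step 1: lead(−18x⁵ + 54x⁴ − 25x³ + 48x² + 33x − 27) ÷ lead(D) = −18x⁵ ÷ −3x³ = 6x². Subtract (6x²)·D = −18x⁵ + 48x⁴ + 18x³ − 18x². Remainder: 6x⁴ − 43x³ + 66x² + 33x − 27.
Step 2: lead(6x⁴ − 43x³ + 66x² + 33x − 27) ÷ lead(D) = 6x⁴ ÷ −3x³ = −2x. Subtract (−2x)·D = 6x⁴ − 16x³ − 6x² + 6x. Remainder: −27x³ + 72x² + 27x − 27.
Step 3: lead(−27x³ + 72x² + 27x − 27) ÷ lead(D) = −27x³ ÷ −3x³ = 9. Subtract (9)·D = −27x³ + 72x² + 27x − 27. Remainder: 0.

R(x) = 0, so D(x) is a factor of P(x). yes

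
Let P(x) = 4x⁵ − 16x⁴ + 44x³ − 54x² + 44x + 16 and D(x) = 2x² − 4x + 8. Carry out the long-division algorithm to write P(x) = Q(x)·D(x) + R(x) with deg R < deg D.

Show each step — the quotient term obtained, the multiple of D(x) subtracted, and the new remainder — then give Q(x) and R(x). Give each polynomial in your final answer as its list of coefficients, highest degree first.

Q = [2, -4, 6, 1]; R = [8]

Step 1: lead(4x⁵ − 16x⁴ + 44x³ − 54x² + 44x + 16) ÷ lead(D) = 4x⁵ ÷ 2x² = 2x³. Subtract (2x³)·D = 4x⁵ − 8x⁴ + 16x³. Remainder: −8x⁴ + 28x³ − 54x² + 44x + 16.
Step 2: lead(−8x⁴ + 28x³ − 54x² + 44x + 16) ÷ lead(D) = −8x⁴ ÷ 2x² = −4x². Subtract (−4x²)·D = −8x⁴ + 16x³ − 32x². Remainder: 12x³ − 22x² + 44x + 16.
Step 3: lead(12x³ − 22x² + 44x + 16) ÷ lead(D) = 12x³ ÷ 2x² = 6x. Subtract (6x)·D = 12x³ − 24x² + 48x. Remainder: 2x² − 4x + 16.
Step 4: lead(2x² − 4x + 16) ÷ lead(D) = 2x² ÷ 2x² = 1. Subtract (1)·D = 2x² − 4x + 8. Remainder: 8.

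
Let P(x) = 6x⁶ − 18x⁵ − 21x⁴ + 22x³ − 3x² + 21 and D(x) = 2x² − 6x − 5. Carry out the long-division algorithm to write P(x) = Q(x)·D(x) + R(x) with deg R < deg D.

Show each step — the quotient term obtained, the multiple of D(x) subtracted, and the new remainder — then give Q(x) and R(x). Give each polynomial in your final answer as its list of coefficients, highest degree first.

Step 1: lead(6x⁶ − 18x⁵ − 21x⁴ + 22x³ − 3x² + 21) ÷ lead(D) = 6x⁶ ÷ 2x² = 3x⁴. Subtract (3x⁴)·D = 6x⁶ − 18x⁵ − 15x⁴. Remainder: −6x⁴ + 22x³ − 3x² + 21.
Step 2: lead(−6x⁴ + 22x³ − 3x² + 21) ÷ lead(D) = −6x⁴ ÷ 2x² = −3x². Subtract (−3x²)·D = −6x⁴ + 18x³ + 15x². Remainder: 4x³ − 18x² + 21.
Step 3: lead(4x³ − 18x² + 21) ÷ lead(D) = 4x³ ÷ 2x² = 2x. Subtract (2x)·D = 4x³ − 12x² − 10x. Remainder: −6x² + 10x + 21.
Step 4: lead(−6x² + 10x + 21) ÷ lead(D) = −6x² ÷ 2x² = −3. Subtract (−3)·D = −6x² + 18x + 15. Remainder: −8x + 6.

Q = [3, 0, -3, 2, -3]; R = [-8, 6]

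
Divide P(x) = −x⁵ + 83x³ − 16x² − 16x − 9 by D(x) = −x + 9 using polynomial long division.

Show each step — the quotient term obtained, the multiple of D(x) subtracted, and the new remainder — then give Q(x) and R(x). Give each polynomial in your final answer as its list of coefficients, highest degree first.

Step 1: lead(−x⁵ + 83x³ − 16x² − 16x − 9) ÷ lead(D) = −x⁵ ÷ −x = x⁴. Subtract (x⁴)·D = −x⁵ + 9x⁴. Remainder: −9x⁴ + 83x³ − 16x² − 16x − 9.
Step 2: lead(−9x⁴ + 83x³ − 16x² − 16x − 9) ÷ lead(D) = −9x⁴ ÷ −x = 9x³. Subtract (9x³)·D = −9x⁴ + 81x³. Remainder: 2x³ − 16x² − 16x − 9.
Step 3: lead(2x³ − 16x² − 16x − 9) ÷ lead(D) = 2x³ ÷ −x = −2x². Subtract (−2x²)·D = 2x³ − 18x². Remainder: 2x² − 16x − 9.
Step 4: lead(2x² − 16x − 9) ÷ lead(D) = 2x² ÷ −x = −2x. Subtract (−2x)·D = 2x² − 18x. Remainder: 2x − 9.
Step 5: lead(2x − 9) ÷ lead(D) = 2x ÷ −x = −2. Subtract (−2)·D = 2x − 18. Remainder: 9.

Q = [1, 9, -2, -2, -2]; R = [9]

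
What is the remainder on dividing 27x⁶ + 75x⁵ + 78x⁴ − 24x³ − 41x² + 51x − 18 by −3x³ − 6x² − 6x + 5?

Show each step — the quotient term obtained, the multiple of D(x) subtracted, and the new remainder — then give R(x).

R(x) = −9x + 7

Step 1: lead(27x⁶ + 75x⁵ + 78x⁴ − 24x³ − 41x² + 51x − 18) ÷ lead(D) = 27x⁶ ÷ −3x³ = −9x³. Subtract (−9x³)·D = 27x⁶ + 54x⁵ + 54x⁴ − 45x³. Remainder: 21x⁵ + 24x⁴ + 21x³ − 41x² + 51x − 18.
Step 2: lead(21x⁵ + 24x⁴ + 21x³ − 41x² + 51x − 18) ÷ lead(D) = 21x⁵ ÷ −3x³ = −7x². Subtract (−7x²)·D = 21x⁵ + 42x⁴ + 42x³ − 35x². Remainder: −18x⁴ − 21x³ − 6x² + 51x − 18.
Step 3: lead(−18x⁴ − 21x³ − 6x² + 51x − 18) ÷ lead(D) = −18x⁴ ÷ −3x³ = 6x. Subtract (6x)·D = −18x⁴ − 36x³ − 36x² + 30x. Remainder: 15x³ + 30x² + 21x − 18.
Step 4: lead(15x³ + 30x² + 21x − 18) ÷ lead(D) = 15x³ ÷ −3x³ = −5. Subtract (−5)·D = 15x³ + 30x² + 30x − 25. Remainder: −9x + 7.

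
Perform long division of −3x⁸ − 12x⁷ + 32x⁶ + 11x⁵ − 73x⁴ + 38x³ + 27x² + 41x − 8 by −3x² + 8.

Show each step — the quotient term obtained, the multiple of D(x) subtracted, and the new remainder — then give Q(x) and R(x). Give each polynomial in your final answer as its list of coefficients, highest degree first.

Step 1: lead(−3x⁸ − 12x⁷ + 32x⁶ + 11x⁵ − 73x⁴ + 38x³ + 27x² + 41x − 8) ÷ lead(D) = −3x⁸ ÷ −3x² = x⁶. Subtract (x⁶)·D = −3x⁸ + 8x⁶. Remainder: −12x⁷ + 24x⁶ + 11x⁵ − 73x⁴ + 38x³ + 27x² + 41x − 8.
Step 2: lead(−12x⁷ + 24x⁶ + 11x⁵ − 73x⁴ + 38x³ + 27x² + 41x − 8) ÷ lead(D) = −12x⁷ ÷ −3x² = 4x⁵. Subtract (4x⁵)·D = −12x⁷ + 32x⁵. Remainder: 24x⁶ − 21x⁵ − 73x⁴ + 38x³ + 27x² + 41x − 8.
Step 3: lead(24x⁶ − 21x⁵ − 73x⁴ + 38x³ + 27x² + 41x − 8) ÷ lead(D) = 24x⁶ ÷ −3x² = −8x⁴. Subtract (−8x⁴)·D = 24x⁶ − 64x⁴. Remainder: −21x⁵ − 9x⁴ + 38x³ + 27x² + 41x − 8.
Step 4: lead(−21x⁵ − 9x⁴ + 38x³ + 27x² + 41x − 8) ÷ lead(D) = −21x⁵ ÷ −3x² = 7x³. Subtract (7x³)·D = −21x⁵ + 56x³. Remainder: −9x⁴ − 18x³ + 27x² + 41x − 8.
Step 5: lead(−9x⁴ − 18x³ + 27x² + 41x − 8) ÷ lead(D) = −9x⁴ ÷ −3x² = 3x². Subtract (3x²)·D = −9x⁴ + 24x². Remainder: −18x³ + 3x² + 41x − 8.
Step 6: lead(−18x³ + 3x² + 41x − 8) ÷ lead(D) = −18x³ ÷ −3x² = 6x. Subtract (6x)·D = −18x³ + 48x. Remainder: 3x² − 7x − 8.
Step 7: lead(3x² − 7x − 8) ÷ lead(D) = 3x² ÷ −3x² = −1. Subtract (−1)·D = 3x² − 8. Remainder: −7x.

Q = [1, 4, -8, 7, 3, 6, -1]; R = [-7, 0]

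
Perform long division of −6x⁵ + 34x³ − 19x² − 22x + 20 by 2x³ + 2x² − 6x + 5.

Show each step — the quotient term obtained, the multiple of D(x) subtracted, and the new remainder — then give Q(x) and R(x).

Step 1: lead(−6x⁵ + 34x³ − 19x² − 22x + 20) ÷ lead(D) = −6x⁵ ÷ 2x³ = −3x². Subtract (−3x²)·D = −6x⁵ − 6x⁴ + 18x³ − 15x². Remainder: 6x⁴ + 16x³ − 4x² − 22x + 20.
Step 2: lead(6x⁴ + 16x³ − 4x² − 22x + 20) ÷ lead(D) = 6x⁴ ÷ 2x³ = 3x. Subtract (3x)·D = 6x⁴ + 6x³ − 18x² + 15x. Remainder: 10x³ + 14x² − 37x + 20.
Step 3: lead(10x³ + 14x² − 37x + 20) ÷ lead(D) = 10x³ ÷ 2x³ = 5. Subtract (5)·D = 10x³ + 10x² − 30x + 25. Remainder: 4x² − 7x − 5.

Q(x) = −3x² + 3x + 5; R(x) = 4x² − 7x − 5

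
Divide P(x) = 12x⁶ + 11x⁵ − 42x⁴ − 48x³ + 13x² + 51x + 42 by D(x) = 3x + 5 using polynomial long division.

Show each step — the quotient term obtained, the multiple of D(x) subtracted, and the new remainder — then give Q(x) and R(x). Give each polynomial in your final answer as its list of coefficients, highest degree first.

Q = [4, -3, -9, -1, 6, 7]; R = [7]

Step 1: lead(12x⁶ + 11x⁵ − 42x⁴ − 48x³ + 13x² + 51x + 42) ÷ lead(D) = 12x⁶ ÷ 3x = 4x⁵. Subtract (4x⁵)·D = 12x⁶ + 20x⁵. Remainder: −9x⁵ − 42x⁴ − 48x³ + 13x² + 51x + 42.
Step 2: lead(−9x⁵ − 42x⁴ − 48x³ + 13x² + 51x + 42) ÷ lead(D) = −9x⁵ ÷ 3x = −3x⁴. Subtract (−3x⁴)·D = −9x⁵ − 15x⁴. Remainder: −27x⁴ − 48x³ + 13x² + 51x + 42.
Step 3: lead(−27x⁴ − 48x³ + 13x² + 51x + 42) ÷ lead(D) = −27x⁴ ÷ 3x = −9x³. Subtract (−9x³)·D = −27x⁴ − 45x³. Remainder: −3x³ + 13x² + 51x + 42.
Step 4: lead(−3x³ + 13x² + 51x + 42) ÷ lead(D) = −3x³ ÷ 3x = −x². Subtract (−x²)·D = −3x³ − 5x². Remainder: 18x² + 51x + 42.
Step 5: lead(18x² + 51x + 42) ÷ lead(D) = 18x² ÷ 3x = 6x. Subtract (6x)·D = 18x² + 30x. Remainder: 21x + 42.
Step 6: lead(21x + 42) ÷ lead(D) = 21x ÷ 3x = 7. Subtract (7)·D = 21x + 35. Remainder: 7.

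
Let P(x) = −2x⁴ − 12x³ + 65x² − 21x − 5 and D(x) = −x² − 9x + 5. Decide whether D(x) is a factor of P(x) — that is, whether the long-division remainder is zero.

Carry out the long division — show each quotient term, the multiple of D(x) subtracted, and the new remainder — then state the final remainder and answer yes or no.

R(x) = 0, so D(x) is a factor of P(x). yes

Step 1: lead(−2x⁴ − 12x³ + 65x² − 21x − 5) ÷ lead(D) = −2x⁴ ÷ −x² = 2x². Subtract (2x²)·D = −2x⁴ − 18x³ + 10x². Remainder: 6x³ + 55x² − 21x − 5.
Step 2: lead(6x³ + 55x² − 21x − 5) ÷ lead(D) = 6x³ ÷ −x² = −6x. Subtract (−6x)·D = 6x³ + 54x² − 30x. Remainder: x² + 9x − 5.
Step 3: lead(x² + 9x − 5) ÷ lead(D) = x² ÷ −x² = −1. Subtract (−1)·D = x² + 9x − 5. Remainder: 0.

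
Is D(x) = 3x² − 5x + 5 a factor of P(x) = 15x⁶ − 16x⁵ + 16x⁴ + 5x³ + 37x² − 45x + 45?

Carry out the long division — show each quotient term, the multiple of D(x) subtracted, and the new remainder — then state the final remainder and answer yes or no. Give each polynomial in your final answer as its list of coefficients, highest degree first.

R = [0], so D(x) is a factor of P(x). yes

Step 1: lead(15x⁶ − 16x⁵ + 16x⁴ + 5x³ + 37x² − 45x + 45) ÷ lead(D) = 15x⁶ ÷ 3x² = 5x⁴. Subtract (5x⁴)·D = 15x⁶ − 25x⁵ + 25x⁴. Remainder: 9x⁵ − 9x⁴ + 5x³ + 37x² − 45x + 45.
Step 2: lead(9x⁵ − 9x⁴ + 5x³ + 37x² − 45x + 45) ÷ lead(D) = 9x⁵ ÷ 3x² = 3x³. Subtract (3x³)·D = 9x⁵ − 15x⁴ + 15x³. Remainder: 6x⁴ − 10x³ + 37x² − 45x + 45.
Step 3: lead(6x⁴ − 10x³ + 37x² − 45x + 45) ÷ lead(D) = 6x⁴ ÷ 3x² = 2x². Subtract (2x²)·D = 6x⁴ − 10x³ + 10x². Remainder: 27x² − 45x + 45.
Step 4: lead(27x² − 45x + 45) ÷ lead(D) = 27x² ÷ 3x² = 9. Subtract (9)·D = 27x² − 45x + 45. Remainder: 0.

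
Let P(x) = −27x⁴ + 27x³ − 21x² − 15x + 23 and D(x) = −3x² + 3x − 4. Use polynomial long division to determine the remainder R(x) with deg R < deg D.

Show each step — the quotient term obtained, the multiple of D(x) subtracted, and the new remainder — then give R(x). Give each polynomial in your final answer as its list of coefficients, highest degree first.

R = [3]

Step 1: lead(−27x⁴ + 27x³ − 21x² − 15x + 23) ÷ lead(D) = −27x⁴ ÷ −3x² = 9x². Subtract (9x²)·D = −27x⁴ + 27x³ − 36x². Remainder: 15x² − 15x + 23.
Step 2: lead(15x² − 15x + 23) ÷ lead(D) = 15x² ÷ −3x² = −5. Subtract (−5)·D = 15x² − 15x + 20. Remainder: 3.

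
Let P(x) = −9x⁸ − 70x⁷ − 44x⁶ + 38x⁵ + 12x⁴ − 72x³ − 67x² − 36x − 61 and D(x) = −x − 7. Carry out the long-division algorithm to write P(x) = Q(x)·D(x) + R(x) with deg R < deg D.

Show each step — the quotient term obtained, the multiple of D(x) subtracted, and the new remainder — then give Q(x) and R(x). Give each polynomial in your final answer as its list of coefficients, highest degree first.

Step 1: lead(−9x⁸ − 70x⁷ − 44x⁶ + 38x⁵ + 12x⁴ − 72x³ − 67x² − 36x − 61) ÷ lead(D) = −9x⁸ ÷ −x = 9x⁷. Subtract (9x⁷)·D = −9x⁸ − 63x⁷. Remainder: −7x⁷ − 44x⁶ + 38x⁵ + 12x⁴ − 72x³ − 67x² − 36x − 61.
Step 2: lead(−7x⁷ − 44x⁶ + 38x⁵ + 12x⁴ − 72x³ − 67x² − 36x − 61) ÷ lead(D) = −7x⁷ ÷ −x = 7x⁶. Subtract (7x⁶)·D = −7x⁷ − 49x⁶. Remainder: 5x⁶ + 38x⁵ + 12x⁴ − 72x³ − 67x² − 36x − 61.
Step 3: lead(5x⁶ + 38x⁵ + 12x⁴ − 72x³ − 67x² − 36x − 61) ÷ lead(D) = 5x⁶ ÷ −x = −5x⁵. Subtract (−5x⁵)·D = 5x⁶ + 35x⁵. Remainder: 3x⁵ + 12x⁴ − 72x³ − 67x² − 36x − 61.
Step 4: lead(3x⁵ + 12x⁴ − 72x³ − 67x² − 36x − 61) ÷ lead(D) = 3x⁵ ÷ −x = −3x⁴. Subtract (−3x⁴)·D = 3x⁵ + 21x⁴. Remainder: −9x⁴ − 72x³ − 67x² − 36x − 61.
Step 5: lead(−9x⁴ − 72x³ − 67x² − 36x − 61) ÷ lead(D) = −9x⁴ ÷ −x = 9x³. Subtract (9x³)·D = −9x⁴ − 63x³. Remainder: −9x³ − 67x² − 36x − 61.
Step 6: lead(−9x³ − 67x² − 36x − 61) ÷ lead(D) = −9x³ ÷ −x = 9x². Subtract (9x²)·D = −9x³ − 63x². Remainder: −4x² − 36x − 61.
Step 7: lead(−4x² − 36x − 61) ÷ lead(D) = −4x² ÷ −x = 4x. Subtract (4x)·D = −4x² − 28x. Remainder: −8x − 61.
Step 8: lead(−8x − 61) ÷ lead(D) = −8x ÷ −x = 8. Subtract (8)·D = −8x − 56. Remainder: −5.

Q = [9, 7, -5, -3, 9, 9, 4, 8]; R = [-5]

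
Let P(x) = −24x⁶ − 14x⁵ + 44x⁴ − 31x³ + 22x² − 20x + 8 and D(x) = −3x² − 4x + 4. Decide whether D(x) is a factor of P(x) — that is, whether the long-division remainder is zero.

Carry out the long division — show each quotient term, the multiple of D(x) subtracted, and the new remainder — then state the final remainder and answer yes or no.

R(x) = 0, so D(x) is a factor of P(x). yes

Step 1: lead(−24x⁶ − 14x⁵ + 44x⁴ − 31x³ + 22x² − 20x + 8) ÷ lead(D) = −24x⁶ ÷ −3x² = 8x⁴. Subtract (8x⁴)·D = −24x⁶ − 32x⁵ + 32x⁴. Remainder: 18x⁵ + 12x⁴ − 31x³ + 22x² − 20x + 8.
Step 2: lead(18x⁵ + 12x⁴ − 31x³ + 22x² − 20x + 8) ÷ lead(D) = 18x⁵ ÷ −3x² = −6x³. Subtract (−6x³)·D = 18x⁵ + 24x⁴ − 24x³. Remainder: −12x⁴ − 7x³ + 22x² − 20x + 8.
Step 3: lead(−12x⁴ − 7x³ + 22x² − 20x + 8) ÷ lead(D) = −12x⁴ ÷ −3x² = 4x². Subtract (4x²)·D = −12x⁴ − 16x³ + 16x². Remainder: 9x³ + 6x² − 20x + 8.
Step 4: lead(9x³ + 6x² − 20x + 8) ÷ lead(D) = 9x³ ÷ −3x² = −3x. Subtract (−3x)·D = 9x³ + 12x² − 12x. Remainder: −6x² − 8x + 8.
Step 5: lead(−6x² − 8x + 8) ÷ lead(D) = −6x² ÷ −3x² = 2. Subtract (2)·D = −6x² − 8x + 8. Remainder: 0.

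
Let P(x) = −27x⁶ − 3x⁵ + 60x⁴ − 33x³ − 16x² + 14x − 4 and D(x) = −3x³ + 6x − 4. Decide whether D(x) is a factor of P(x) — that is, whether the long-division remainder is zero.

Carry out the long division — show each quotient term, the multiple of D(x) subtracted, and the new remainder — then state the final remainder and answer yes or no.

Step 1: lead(−27x⁶ − 3x⁵ + 60x⁴ − 33x³ − 16x² + 14x − 4) ÷ lead(D) = −27x⁶ ÷ −3x³ = 9x³. Subtract (9x³)·D = −27x⁶ + 54x⁴ − 36x³. Remainder: −3x⁵ + 6x⁴ + 3x³ − 16x² + 14x − 4.
Step 2: lead(−3x⁵ + 6x⁴ + 3x³ − 16x² + 14x − 4) ÷ lead(D) = −3x⁵ ÷ −3x³ = x². Subtract (x²)·D = −3x⁵ + 6x³ − 4x². Remainder: 6x⁴ − 3x³ − 12x² + 14x − 4.
Step 3: lead(6x⁴ − 3x³ − 12x² + 14x − 4) ÷ lead(D) = 6x⁴ ÷ −3x³ = −2x. Subtract (−2x)·D = 6x⁴ − 12x² + 8x. Remainder: −3x³ + 6x − 4.
Step 4: lead(−3x³ + 6x − 4) ÷ lead(D) = −3x³ ÷ −3x³ = 1. Subtract (1)·D = −3x³ + 6x − 4. Remainder: 0.

R(x) = 0, so D(x) is a factor of P(x). yes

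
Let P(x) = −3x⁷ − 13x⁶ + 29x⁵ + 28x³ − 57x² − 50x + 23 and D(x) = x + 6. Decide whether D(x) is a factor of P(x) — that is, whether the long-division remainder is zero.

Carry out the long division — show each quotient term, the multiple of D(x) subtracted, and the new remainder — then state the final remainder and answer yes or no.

R(x) = −1, so D(x) is not a factor of P(x). no

Step 1: lead(−3x⁷ − 13x⁶ + 29x⁵ + 28x³ − 57x² − 50x + 23) ÷ lead(D) = −3x⁷ ÷ x = −3x⁶. Subtract (−3x⁶)·D = −3x⁷ − 18x⁶. Remainder: 5x⁶ + 29x⁵ + 28x³ − 57x² − 50x + 23.
Step 2: lead(5x⁶ + 29x⁵ + 28x³ − 57x² − 50x + 23) ÷ lead(D) = 5x⁶ ÷ x = 5x⁵. Subtract (5x⁵)·D = 5x⁶ + 30x⁵. Remainder: −x⁵ + 28x³ − 57x² − 50x + 23.
Step 3: lead(−x⁵ + 28x³ − 57x² − 50x + 23) ÷ lead(D) = −x⁵ ÷ x = −x⁴. Subtract (−x⁴)·D = −x⁵ − 6x⁴. Remainder: 6x⁴ + 28x³ − 57x² − 50x + 23.
Step 4: lead(6x⁴ + 28x³ − 57x² − 50x + 23) ÷ lead(D) = 6x⁴ ÷ x = 6x³. Subtract (6x³)·D = 6x⁴ + 36x³. Remainder: −8x³ − 57x² − 50x + 23.
Step 5: lead(−8x³ − 57x² − 50x + 23) ÷ lead(D) = −8x³ ÷ x = −8x². Subtract (−8x²)·D = −8x³ − 48x². Remainder: −9x² − 50x + 23.
Step 6: lead(−9x² − 50x + 23) ÷ lead(D) = −9x² ÷ x = −9x. Subtract (−9x)·D = −9x² − 54x. Remainder: 4x + 23.
Step 7: lead(4x + 23) ÷ lead(D) = 4x ÷ x = 4. Subtract (4)·D = 4x + 24. Remainder: −1.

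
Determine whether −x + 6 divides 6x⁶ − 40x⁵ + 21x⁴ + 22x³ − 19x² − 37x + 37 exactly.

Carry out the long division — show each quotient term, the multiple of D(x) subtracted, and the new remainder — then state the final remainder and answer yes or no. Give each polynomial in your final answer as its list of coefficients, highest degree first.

R = [-5], so D(x) is not a factor of P(x). no

Step 1: lead(6x⁶ − 40x⁵ + 21x⁴ + 22x³ − 19x² − 37x + 37) ÷ lead(D) = 6x⁶ ÷ −x = −6x⁵. Subtract (−6x⁵)·D = 6x⁶ − 36x⁵. Remainder: −4x⁵ + 21x⁴ + 22x³ − 19x² − 37x + 37.
Step 2: lead(−4x⁵ + 21x⁴ + 22x³ − 19x² − 37x + 37) ÷ lead(D) = −4x⁵ ÷ −x = 4x⁴. Subtract (4x⁴)·D = −4x⁵ + 24x⁴. Remainder: −3x⁴ + 22x³ − 19x² − 37x + 37.
Step 3: lead(−3x⁴ + 22x³ − 19x² − 37x + 37) ÷ lead(D) = −3x⁴ ÷ −x = 3x³. Subtract (3x³)·D = −3x⁴ + 18x³. Remainder: 4x³ − 19x² − 37x + 37.
Step 4: lead(4x³ − 19x² − 37x + 37) ÷ lead(D) = 4x³ ÷ −x = −4x². Subtract (−4x²)·D = 4x³ − 24x². Remainder: 5x² − 37x + 37.
Step 5: lead(5x² − 37x + 37) ÷ lead(D) = 5x² ÷ −x = −5x. Subtract (−5x)·D = 5x² − 30x. Remainder: −7x + 37.
Step 6: lead(−7x + 37) ÷ lead(D) = −7x ÷ −x = 7. Subtract (7)·D = −7x + 42. Remainder: −5.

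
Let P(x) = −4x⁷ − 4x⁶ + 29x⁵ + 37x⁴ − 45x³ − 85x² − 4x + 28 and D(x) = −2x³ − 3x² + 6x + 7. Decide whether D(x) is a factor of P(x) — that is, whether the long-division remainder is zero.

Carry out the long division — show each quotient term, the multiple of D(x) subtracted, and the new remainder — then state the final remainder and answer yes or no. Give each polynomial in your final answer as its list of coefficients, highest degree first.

R = [0], so D(x) is a factor of P(x). yes

Step 1: lead(−4x⁷ − 4x⁶ + 29x⁵ + 37x⁴ − 45x³ − 85x² − 4x + 28) ÷ lead(D) = −4x⁷ ÷ −2x³ = 2x⁴. Subtract (2x⁴)·D = −4x⁷ − 6x⁶ + 12x⁵ + 14x⁴. Remainder: 2x⁶ + 17x⁵ + 23x⁴ − 45x³ − 85x² − 4x + 28.
Step 2: lead(2x⁶ + 17x⁵ + 23x⁴ − 45x³ − 85x² − 4x + 28) ÷ lead(D) = 2x⁶ ÷ −2x³ = −x³. Subtract (−x³)·D = 2x⁶ + 3x⁵ − 6x⁴ − 7x³. Remainder: 14x⁵ + 29x⁴ − 38x³ − 85x² − 4x + 28.
Step 3: lead(14x⁵ + 29x⁴ − 38x³ − 85x² − 4x + 28) ÷ lead(D) = 14x⁵ ÷ −2x³ = −7x². Subtract (−7x²)·D = 14x⁵ + 21x⁴ − 42x³ − 49x². Remainder: 8x⁴ + 4x³ − 36x² − 4x + 28.
Step 4: lead(8x⁴ + 4x³ − 36x² − 4x + 28) ÷ lead(D) = 8x⁴ ÷ −2x³ = −4x. Subtract (−4x)·D = 8x⁴ + 12x³ − 24x² − 28x. Remainder: −8x³ − 12x² + 24x + 28.
Step 5: lead(−8x³ − 12x² + 24x + 28) ÷ lead(D) = −8x³ ÷ −2x³ = 4. Subtract (4)·D = −8x³ − 12x² + 24x + 28. Remainder: 0.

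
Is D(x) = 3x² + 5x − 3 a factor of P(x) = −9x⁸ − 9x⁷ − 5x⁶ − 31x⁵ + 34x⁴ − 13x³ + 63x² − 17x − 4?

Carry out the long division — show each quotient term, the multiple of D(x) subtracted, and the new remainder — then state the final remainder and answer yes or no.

R(x) = 5x − 1, so D(x) is not a factor of P(x). no

Step 1: lead(−9x⁸ − 9x⁷ − 5x⁶ − 31x⁵ + 34x⁴ − 13x³ + 63x² − 17x − 4) ÷ lead(D) = −9x⁸ ÷ 3x² = −3x⁶. Subtract (−3x⁶)·D = −9x⁸ − 15x⁷ + 9x⁶. Remainder: 6x⁷ − 14x⁶ − 31x⁵ + 34x⁴ − 13x³ + 63x² − 17x − 4.
Step 2: lead(6x⁷ − 14x⁶ − 31x⁵ + 34x⁴ − 13x³ + 63x² − 17x − 4) ÷ lead(D) = 6x⁷ ÷ 3x² = 2x⁵. Subtract (2x⁵)·D = 6x⁷ + 10x⁶ − 6x⁵. Remainder: −24x⁶ − 25x⁵ + 34x⁴ − 13x³ + 63x² − 17x − 4.
Step 3: lead(−24x⁶ − 25x⁵ + 34x⁴ − 13x³ + 63x² − 17x − 4) ÷ lead(D) = −24x⁶ ÷ 3x² = −8x⁴. Subtract (−8x⁴)·D = −24x⁶ − 40x⁵ + 24x⁴. Remainder: 15x⁵ + 10x⁴ − 13x³ + 63x² − 17x − 4.
Step 4: lead(15x⁵ + 10x⁴ − 13x³ + 63x² − 17x − 4) ÷ lead(D) = 15x⁵ ÷ 3x² = 5x³. Subtract (5x³)·D = 15x⁵ + 25x⁴ − 15x³. Remainder: −15x⁴ + 2x³ + 63x² − 17x − 4.
Step 5: lead(−15x⁴ + 2x³ + 63x² − 17x − 4) ÷ lead(D) = −15x⁴ ÷ 3x² = −5x². Subtract (−5x²)·D = −15x⁴ − 25x³ + 15x². Remainder: 27x³ + 48x² − 17x − 4.
Step 6: lead(27x³ + 48x² − 17x − 4) ÷ lead(D) = 27x³ ÷ 3x² = 9x. Subtract (9x)·D = 27x³ + 45x² − 27x. Remainder: 3x² + 10x − 4.
Step 7: lead(3x² + 10x − 4) ÷ lead(D) = 3x² ÷ 3x² = 1. Subtract (1)·D = 3x² + 5x − 3. Remainder: 5x − 1.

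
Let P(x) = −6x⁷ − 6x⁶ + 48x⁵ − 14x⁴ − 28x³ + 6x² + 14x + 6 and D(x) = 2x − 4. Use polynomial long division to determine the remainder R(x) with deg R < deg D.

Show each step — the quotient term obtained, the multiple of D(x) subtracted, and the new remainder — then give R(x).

Step 1: lead(−6x⁷ − 6x⁶ + 48x⁵ − 14x⁴ − 28x³ + 6x² + 14x + 6) ÷ lead(D) = −6x⁷ ÷ 2x = −3x⁶. Subtract (−3x⁶)·D = −6x⁷ + 12x⁶. Remainder: −18x⁶ + 48x⁵ − 14x⁴ − 28x³ + 6x² + 14x + 6.
Step 2: lead(−18x⁶ + 48x⁵ − 14x⁴ − 28x³ + 6x² + 14x + 6) ÷ lead(D) = −18x⁶ ÷ 2x = −9x⁵. Subtract (−9x⁵)·D = −18x⁶ + 36x⁵. Remainder: 12x⁵ − 14x⁴ − 28x³ + 6x² + 14x + 6.
Step 3: lead(12x⁵ − 14x⁴ − 28x³ + 6x² + 14x + 6) ÷ lead(D) = 12x⁵ ÷ 2x = 6x⁴. Subtract (6x⁴)·D = 12x⁵ − 24x⁴. Remainder: 10x⁴ − 28x³ + 6x² + 14x + 6.
Step 4: lead(10x⁴ − 28x³ + 6x² + 14x + 6) ÷ lead(D) = 10x⁴ ÷ 2x = 5x³. Subtract (5x³)·D = 10x⁴ − 20x³. Remainder: −8x³ + 6x² + 14x + 6.
Step 5: lead(−8x³ + 6x² + 14x + 6) ÷ lead(D) = −8x³ ÷ 2x = −4x². Subtract (−4x²)·D = −8x³ + 16x². Remainder: −10x² + 14x + 6.
Step 6: lead(−10x² + 14x + 6) ÷ lead(D) = −10x² ÷ 2x = −5x. Subtract (−5x)·D = −10x² + 20x. Remainder: −6x + 6.
Step 7: lead(−6x + 6) ÷ lead(D) = −6x ÷ 2x = −3. Subtract (−3)·D = −6x + 12. Remainder: −6.

R(x) = −6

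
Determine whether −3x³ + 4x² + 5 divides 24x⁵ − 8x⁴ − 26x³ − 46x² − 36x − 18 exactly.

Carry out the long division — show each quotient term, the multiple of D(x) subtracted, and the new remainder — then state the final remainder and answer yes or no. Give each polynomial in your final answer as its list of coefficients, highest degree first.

R = [2, 4, -8], so D(x) is not a factor of P(x). no

Step 1: lead(24x⁵ − 8x⁴ − 26x³ − 46x² − 36x − 18) ÷ lead(D) = 24x⁵ ÷ −3x³ = −8x². Subtract (−8x²)·D = 24x⁵ − 32x⁴ − 40x². Remainder: 24x⁴ − 26x³ − 6x² − 36x − 18.
Step 2: lead(24x⁴ − 26x³ − 6x² − 36x − 18) ÷ lead(D) = 24x⁴ ÷ −3x³ = −8x. Subtract (−8x)·D = 24x⁴ − 32x³ − 40x. Remainder: 6x³ − 6x² + 4x − 18.
Step 3: lead(6x³ − 6x² + 4x − 18) ÷ lead(D) = 6x³ ÷ −3x³ = −2. Subtract (−2)·D = 6x³ − 8x² − 10. Remainder: 2x² + 4x − 8.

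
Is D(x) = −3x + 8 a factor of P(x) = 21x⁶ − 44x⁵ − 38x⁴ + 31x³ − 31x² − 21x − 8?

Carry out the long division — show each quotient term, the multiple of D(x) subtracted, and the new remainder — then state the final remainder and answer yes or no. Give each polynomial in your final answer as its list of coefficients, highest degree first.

Step 1: lead(21x⁶ − 44x⁵ − 38x⁴ + 31x³ − 31x² − 21x − 8) ÷ lead(D) = 21x⁶ ÷ −3x = −7x⁵. Subtract (−7x⁵)·D = 21x⁶ − 56x⁵. Remainder: 12x⁵ − 38x⁴ + 31x³ − 31x² − 21x − 8.
Step 2: lead(12x⁵ − 38x⁴ + 31x³ − 31x² − 21x − 8) ÷ lead(D) = 12x⁵ ÷ −3x = −4x⁴. Subtract (−4x⁴)·D = 12x⁵ − 32x⁴. Remainder: −6x⁴ + 31x³ − 31x² − 21x − 8.
Step 3: lead(−6x⁴ + 31x³ − 31x² − 21x − 8) ÷ lead(D) = −6x⁴ ÷ −3x = 2x³. Subtract (2x³)·D = −6x⁴ + 16x³. Remainder: 15x³ − 31x² − 21x − 8.
Step 4: lead(15x³ − 31x² − 21x − 8) ÷ lead(D) = 15x³ ÷ −3x = −5x². Subtract (−5x²)·D = 15x³ − 40x². Remainder: 9x² − 21x − 8.
Step 5: lead(9x² − 21x − 8) ÷ lead(D) = 9x² ÷ −3x = −3x. Subtract (−3x)·D = 9x² − 24x. Remainder: 3x − 8.
Step 6: lead(3x − 8) ÷ lead(D) = 3x ÷ −3x = −1. Subtract (−1)·D = 3x − 8. Remainder: 0.

R = [0], so D(x) is a factor of P(x). yes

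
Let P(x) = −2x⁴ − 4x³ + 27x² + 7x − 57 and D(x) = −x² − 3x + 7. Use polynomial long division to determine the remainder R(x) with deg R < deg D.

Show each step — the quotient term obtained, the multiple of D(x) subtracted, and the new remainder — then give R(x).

Step 1: lead(−2x⁴ − 4x³ + 27x² + 7x − 57) ÷ lead(D) = −2x⁴ ÷ −x² = 2x². Subtract (2x²)·D = −2x⁴ − 6x³ + 14x². Remainder: 2x³ + 13x² + 7x − 57.
Step 2: lead(2x³ + 13x² + 7x − 57) ÷ lead(D) = 2x³ ÷ −x² = −2x. Subtract (−2x)·D = 2x³ + 6x² − 14x. Remainder: 7x² + 21x − 57.
Step 3: lead(7x² + 21x − 57) ÷ lead(D) = 7x² ÷ −x² = −7. Subtract (−7)·D = 7x² + 21x − 49. Remainder: −8.

R(x) = −8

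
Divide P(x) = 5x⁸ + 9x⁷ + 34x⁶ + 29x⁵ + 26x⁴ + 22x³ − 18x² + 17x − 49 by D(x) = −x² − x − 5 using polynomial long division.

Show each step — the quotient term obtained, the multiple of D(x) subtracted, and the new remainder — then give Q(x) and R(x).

Step 1: lead(5x⁸ + 9x⁷ + 34x⁶ + 29x⁵ + 26x⁴ + 22x³ − 18x² + 17x − 49) ÷ lead(D) = 5x⁸ ÷ −x² = −5x⁶. Subtract (−5x⁶)·D = 5x⁸ + 5x⁷ + 25x⁶. Remainder: 4x⁷ + 9x⁶ + 29x⁵ + 26x⁴ + 22x³ − 18x² + 17x − 49.
Step 2: lead(4x⁷ + 9x⁶ + 29x⁵ + 26x⁴ + 22x³ − 18x² + 17x − 49) ÷ lead(D) = 4x⁷ ÷ −x² = −4x⁵. Subtract (−4x⁵)·D = 4x⁷ + 4x⁶ + 20x⁵. Remainder: 5x⁶ + 9x⁵ + 26x⁴ + 22x³ − 18x² + 17x − 49.
Step 3: lead(5x⁶ + 9x⁵ + 26x⁴ + 22x³ − 18x² + 17x − 49) ÷ lead(D) = 5x⁶ ÷ −x² = −5x⁴. Subtract (−5x⁴)·D = 5x⁶ + 5x⁵ + 25x⁴. Remainder: 4x⁵ + x⁴ + 22x³ − 18x² + 17x − 49.
Step 4: lead(4x⁵ + x⁴ + 22x³ − 18x² + 17x − 49) ÷ lead(D) = 4x⁵ ÷ −x² = −4x³. Subtract (−4x³)·D = 4x⁵ + 4x⁴ + 20x³. Remainder: −3x⁴ + 2x³ − 18x² + 17x − 49.
Step 5: lead(−3x⁴ + 2x³ − 18x² + 17x − 49) ÷ lead(D) = −3x⁴ ÷ −x² = 3x². Subtract (3x²)·D = −3x⁴ − 3x³ − 15x². Remainder: 5x³ − 3x² + 17x − 49.
Step 6: lead(5x³ − 3x² + 17x − 49) ÷ lead(D) = 5x³ ÷ −x² = −5x. Subtract (−5x)·D = 5x³ + 5x² + 25x. Remainder: −8x² − 8x − 49.
Step 7: lead(−8x² − 8x − 49) ÷ lead(D) = −8x² ÷ −x² = 8. Subtract (8)·D = −8x² − 8x − 40. Remainder: −9.

Q(x) = −5x⁶ − 4x⁵ − 5x⁴ − 4x³ + 3x² − 5x + 8; R(x) = −9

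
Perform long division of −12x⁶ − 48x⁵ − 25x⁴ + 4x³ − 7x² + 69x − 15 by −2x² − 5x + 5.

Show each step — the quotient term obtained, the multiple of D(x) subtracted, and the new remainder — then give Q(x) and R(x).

Step 1: lead(−12x⁶ − 48x⁵ − 25x⁴ + 4x³ − 7x² + 69x − 15) ÷ lead(D) = −12x⁶ ÷ −2x² = 6x⁴. Subtract (6x⁴)·D = −12x⁶ − 30x⁵ + 30x⁴. Remainder: −18x⁵ − 55x⁴ + 4x³ − 7x² + 69x − 15.
Step 2: lead(−18x⁵ − 55x⁴ + 4x³ − 7x² + 69x − 15) ÷ lead(D) = −18x⁵ ÷ −2x² = 9x³. Subtract (9x³)·D = −18x⁵ − 45x⁴ + 45x³. Remainder: −10x⁴ − 41x³ − 7x² + 69x − 15.
Step 3: lead(−10x⁴ − 41x³ − 7x² + 69x − 15) ÷ lead(D) = −10x⁴ ÷ −2x² = 5x². Subtract (5x²)·D = −10x⁴ − 25x³ + 25x². Remainder: −16x³ − 32x² + 69x − 15.
Step 4: lead(−16x³ − 32x² + 69x − 15) ÷ lead(D) = −16x³ ÷ −2x² = 8x. Subtract (8x)·D = −16x³ − 40x² + 40x. Remainder: 8x² + 29x − 15.
Step 5: lead(8x² + 29x − 15) ÷ lead(D) = 8x² ÷ −2x² = −4. Subtract (−4)·D = 8x² + 20x − 20. Remainder: 9x + 5.

Q(x) = 6x⁴ + 9x³ + 5x² + 8x − 4; R(x) = 9x + 5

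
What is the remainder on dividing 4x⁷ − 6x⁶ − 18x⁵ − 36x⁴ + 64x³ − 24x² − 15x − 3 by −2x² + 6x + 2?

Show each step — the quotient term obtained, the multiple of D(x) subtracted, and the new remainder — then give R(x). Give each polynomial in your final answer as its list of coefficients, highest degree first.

Step 1: lead(4x⁷ − 6x⁶ − 18x⁵ − 36x⁴ + 64x³ − 24x² − 15x − 3) ÷ lead(D) = 4x⁷ ÷ −2x² = −2x⁵. Subtract (−2x⁵)·D = 4x⁷ − 12x⁶ − 4x⁵. Remainder: 6x⁶ − 14x⁵ − 36x⁴ + 64x³ − 24x² − 15x − 3.
Step 2: lead(6x⁶ − 14x⁵ − 36x⁴ + 64x³ − 24x² − 15x − 3) ÷ lead(D) = 6x⁶ ÷ −2x² = −3x⁴. Subtract (−3x⁴)·D = 6x⁶ − 18x⁵ − 6x⁴. Remainder: 4x⁵ − 30x⁴ + 64x³ − 24x² − 15x − 3.
Step 3: lead(4x⁵ − 30x⁴ + 64x³ − 24x² − 15x − 3) ÷ lead(D) = 4x⁵ ÷ −2x² = −2x³. Subtract (−2x³)·D = 4x⁵ − 12x⁴ − 4x³. Remainder: −18x⁴ + 68x³ − 24x² − 15x − 3.
Step 4: lead(−18x⁴ + 68x³ − 24x² − 15x − 3) ÷ lead(D) = −18x⁴ ÷ −2x² = 9x². Subtract (9x²)·D = −18x⁴ + 54x³ + 18x². Remainder: 14x³ − 42x² − 15x − 3.
Step 5: lead(14x³ − 42x² − 15x − 3) ÷ lead(D) = 14x³ ÷ −2x² = −7x. Subtract (−7x)·D = 14x³ − 42x² − 14x. Remainder: −x − 3.

R = [-1, -3]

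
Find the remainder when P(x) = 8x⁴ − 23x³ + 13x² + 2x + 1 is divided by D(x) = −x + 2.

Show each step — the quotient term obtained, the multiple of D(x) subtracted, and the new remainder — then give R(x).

Step 1: lead(8x⁴ − 23x³ + 13x² + 2x + 1) ÷ lead(D) = 8x⁴ ÷ −x = −8x³. Subtract (−8x³)·D = 8x⁴ − 16x³. Remainder: −7x³ + 13x² + 2x + 1.
Step 2: lead(−7x³ + 13x² + 2x + 1) ÷ lead(D) = −7x³ ÷ −x = 7x². Subtract (7x²)·D = −7x³ + 14x². Remainder: −x² + 2x + 1.
Step 3: lead(−x² + 2x + 1) ÷ lead(D) = −x² ÷ −x = x. Subtract (x)·D = −x² + 2x. Remainder: 1.

R(x) = 1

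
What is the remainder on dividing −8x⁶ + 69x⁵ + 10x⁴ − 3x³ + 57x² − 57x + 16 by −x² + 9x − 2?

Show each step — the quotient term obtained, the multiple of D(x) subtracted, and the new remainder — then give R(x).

R(x) = 6

Step 1: lead(−8x⁶ + 69x⁵ + 10x⁴ − 3x³ + 57x² − 57x + 16) ÷ lead(D) = −8x⁶ ÷ −x² = 8x⁴. Subtract (8x⁴)·D = −8x⁶ + 72x⁵ − 16x⁴. Remainder: −3x⁵ + 26x⁴ − 3x³ + 57x² − 57x + 16.
Step 2: lead(−3x⁵ + 26x⁴ − 3x³ + 57x² − 57x + 16) ÷ lead(D) = −3x⁵ ÷ −x² = 3x³. Subtract (3x³)·D = −3x⁵ + 27x⁴ − 6x³. Remainder: −x⁴ + 3x³ + 57x² − 57x + 16.
Step 3: lead(−x⁴ + 3x³ + 57x² − 57x + 16) ÷ lead(D) = −x⁴ ÷ −x² = x². Subtract (x²)·D = −x⁴ + 9x³ − 2x². Remainder: −6x³ + 59x² − 57x + 16.
Step 4: lead(−6x³ + 59x² − 57x + 16) ÷ lead(D) = −6x³ ÷ −x² = 6x. Subtract (6x)·D = −6x³ + 54x² − 12x. Remainder: 5x² − 45x + 16.
Step 5: lead(5x² − 45x + 16) ÷ lead(D) = 5x² ÷ −x² = −5. Subtract (−5)·D = 5x² − 45x + 10. Remainder: 6.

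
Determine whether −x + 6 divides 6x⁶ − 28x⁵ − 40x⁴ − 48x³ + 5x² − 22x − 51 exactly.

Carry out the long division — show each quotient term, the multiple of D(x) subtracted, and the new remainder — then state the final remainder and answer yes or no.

R(x) = −3, so D(x) is not a factor of P(x). no

Step 1: lead(6x⁶ − 28x⁵ − 40x⁴ − 48x³ + 5x² − 22x − 51) ÷ lead(D) = 6x⁶ ÷ −x = −6x⁵. Subtract (−6x⁵)·D = 6x⁶ − 36x⁵. Remainder: 8x⁵ − 40x⁴ − 48x³ + 5x² − 22x − 51.
Step 2: lead(8x⁵ − 40x⁴ − 48x³ + 5x² − 22x − 51) ÷ lead(D) = 8x⁵ ÷ −x = −8x⁴. Subtract (−8x⁴)·D = 8x⁵ − 48x⁴. Remainder: 8x⁴ − 48x³ + 5x² − 22x − 51.
Step 3: lead(8x⁴ − 48x³ + 5x² − 22x − 51) ÷ lead(D) = 8x⁴ ÷ −x = −8x³. Subtract (−8x³)·D = 8x⁴ − 48x³. Remainder: 5x² − 22x − 51.
Step 4: lead(5x² − 22x − 51) ÷ lead(D) = 5x² ÷ −x = −5x. Subtract (−5x)·D = 5x² − 30x. Remainder: 8x − 51.
Step 5: lead(8x − 51) ÷ lead(D) = 8x ÷ −x = −8. Subtract (−8)·D = 8x − 48. Remainder: −3.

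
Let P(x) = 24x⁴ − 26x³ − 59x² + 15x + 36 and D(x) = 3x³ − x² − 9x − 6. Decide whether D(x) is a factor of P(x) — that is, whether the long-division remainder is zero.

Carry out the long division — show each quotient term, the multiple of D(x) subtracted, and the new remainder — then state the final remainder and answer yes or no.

R(x) = 7x² + 9x, so D(x) is not a factor of P(x). no

Step 1: lead(24x⁴ − 26x³ − 59x² + 15x + 36) ÷ lead(D) = 24x⁴ ÷ 3x³ = 8x. Subtract (8x)·D = 24x⁴ − 8x³ − 72x² − 48x. Remainder: −18x³ + 13x² + 63x + 36.
Step 2: lead(−18x³ + 13x² + 63x + 36) ÷ lead(D) = −18x³ ÷ 3x³ = −6. Subtract (−6)·D = −18x³ + 6x² + 54x + 36. Remainder: 7x² + 9x.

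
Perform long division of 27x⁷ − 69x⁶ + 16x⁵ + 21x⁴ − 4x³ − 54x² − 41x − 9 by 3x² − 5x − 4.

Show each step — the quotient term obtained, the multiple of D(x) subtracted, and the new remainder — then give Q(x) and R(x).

Q(x) = 9x⁵ − 8x⁴ + 4x³ + 3x² + 9x + 1; R(x) = −5

Step 1: lead(27x⁷ − 69x⁶ + 16x⁵ + 21x⁴ − 4x³ − 54x² − 41x − 9) ÷ lead(D) = 27x⁷ ÷ 3x² = 9x⁵. Subtract (9x⁵)·D = 27x⁷ − 45x⁶ − 36x⁵. Remainder: −24x⁶ + 52x⁵ + 21x⁴ − 4x³ − 54x² − 41x − 9.
Step 2: lead(−24x⁶ + 52x⁵ + 21x⁴ − 4x³ − 54x² − 41x − 9) ÷ lead(D) = −24x⁶ ÷ 3x² = −8x⁴. Subtract (−8x⁴)·D = −24x⁶ + 40x⁵ + 32x⁴. Remainder: 12x⁵ − 11x⁴ − 4x³ − 54x² − 41x − 9.
Step 3: lead(12x⁵ − 11x⁴ − 4x³ − 54x² − 41x − 9) ÷ lead(D) = 12x⁵ ÷ 3x² = 4x³. Subtract (4x³)·D = 12x⁵ − 20x⁴ − 16x³. Remainder: 9x⁴ + 12x³ − 54x² − 41x − 9.
Step 4: lead(9x⁴ + 12x³ − 54x² − 41x − 9) ÷ lead(D) = 9x⁴ ÷ 3x² = 3x². Subtract (3x²)·D = 9x⁴ − 15x³ − 12x². Remainder: 27x³ − 42x² − 41x − 9.
Step 5: lead(27x³ − 42x² − 41x − 9) ÷ lead(D) = 27x³ ÷ 3x² = 9x. Subtract (9x)·D = 27x³ − 45x² − 36x. Remainder: 3x² − 5x − 9.
Step 6: lead(3x² − 5x − 9) ÷ lead(D) = 3x² ÷ 3x² = 1. Subtract (1)·D = 3x² − 5x − 4. Remainder: −5.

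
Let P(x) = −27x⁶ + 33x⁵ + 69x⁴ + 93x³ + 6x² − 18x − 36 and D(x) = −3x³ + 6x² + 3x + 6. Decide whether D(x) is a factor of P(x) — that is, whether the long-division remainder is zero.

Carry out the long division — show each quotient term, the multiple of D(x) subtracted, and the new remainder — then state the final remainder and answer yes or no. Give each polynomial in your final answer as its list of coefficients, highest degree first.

R = [0], so D(x) is a factor of P(x). yes

Step 1: lead(−27x⁶ + 33x⁵ + 69x⁴ + 93x³ + 6x² − 18x − 36) ÷ lead(D) = −27x⁶ ÷ −3x³ = 9x³. Subtract (9x³)·D = −27x⁶ + 54x⁵ + 27x⁴ + 54x³. Remainder: −21x⁵ + 42x⁴ + 39x³ + 6x² − 18x − 36.
Step 2: lead(−21x⁵ + 42x⁴ + 39x³ + 6x² − 18x − 36) ÷ lead(D) = −21x⁵ ÷ −3x³ = 7x². Subtract (7x²)·D = −21x⁵ + 42x⁴ + 21x³ + 42x². Remainder: 18x³ − 36x² − 18x − 36.
Step 3: lead(18x³ − 36x² − 18x − 36) ÷ lead(D) = 18x³ ÷ −3x³ = −6. Subtract (−6)·D = 18x³ − 36x² − 18x − 36. Remainder: 0.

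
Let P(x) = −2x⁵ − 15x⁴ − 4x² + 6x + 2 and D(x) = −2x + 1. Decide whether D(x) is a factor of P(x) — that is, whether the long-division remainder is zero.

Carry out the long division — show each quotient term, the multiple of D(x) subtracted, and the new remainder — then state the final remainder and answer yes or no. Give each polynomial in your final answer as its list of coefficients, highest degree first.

R = [3], so D(x) is not a factor of P(x). no

Step 1: lead(−2x⁵ − 15x⁴ − 4x² + 6x + 2) ÷ lead(D) = −2x⁵ ÷ −2x = x⁴. Subtract (x⁴)·D = −2x⁵ + x⁴. Remainder: −16x⁴ − 4x² + 6x + 2.
Step 2: lead(−16x⁴ − 4x² + 6x + 2) ÷ lead(D) = −16x⁴ ÷ −2x = 8x³. Subtract (8x³)·D = −16x⁴ + 8x³. Remainder: −8x³ − 4x² + 6x + 2.
Step 3: lead(−8x³ − 4x² + 6x + 2) ÷ lead(D) = −8x³ ÷ −2x = 4x². Subtract (4x²)·D = −8x³ + 4x². Remainder: −8x² + 6x + 2.
Step 4: lead(−8x² + 6x + 2) ÷ lead(D) = −8x² ÷ −2x = 4x. Subtract (4x)·D = −8x² + 4x. Remainder: 2x + 2.
Step 5: lead(2x + 2) ÷ lead(D) = 2x ÷ −2x = −1. Subtract (−1)·D = 2x − 1. Remainder: 3.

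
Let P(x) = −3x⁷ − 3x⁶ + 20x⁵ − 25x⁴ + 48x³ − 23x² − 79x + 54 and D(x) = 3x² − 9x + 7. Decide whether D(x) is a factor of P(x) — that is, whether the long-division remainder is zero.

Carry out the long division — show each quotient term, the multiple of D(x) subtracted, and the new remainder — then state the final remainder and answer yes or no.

Step 1: lead(−3x⁷ − 3x⁶ + 20x⁵ − 25x⁴ + 48x³ − 23x² − 79x + 54) ÷ lead(D) = −3x⁷ ÷ 3x² = −x⁵. Subtract (−x⁵)·D = −3x⁷ + 9x⁶ − 7x⁵. Remainder: −12x⁶ + 27x⁵ − 25x⁴ + 48x³ − 23x² − 79x + 54.
Step 2: lead(−12x⁶ + 27x⁵ − 25x⁴ + 48x³ − 23x² − 79x + 54) ÷ lead(D) = −12x⁶ ÷ 3x² = −4x⁴. Subtract (−4x⁴)·D = −12x⁶ + 36x⁵ − 28x⁴. Remainder: −9x⁵ + 3x⁴ + 48x³ − 23x² − 79x + 54.
Step 3: lead(−9x⁵ + 3x⁴ + 48x³ − 23x² − 79x + 54) ÷ lead(D) = −9x⁵ ÷ 3x² = −3x³. Subtract (−3x³)·D = −9x⁵ + 27x⁴ − 21x³. Remainder: −24x⁴ + 69x³ − 23x² − 79x + 54.
Step 4: lead(−24x⁴ + 69x³ − 23x² − 79x + 54) ÷ lead(D) = −24x⁴ ÷ 3x² = −8x². Subtract (−8x²)·D = −24x⁴ + 72x³ − 56x². Remainder: −3x³ + 33x² − 79x + 54.
Step 5: lead(−3x³ + 33x² − 79x + 54) ÷ lead(D) = −3x³ ÷ 3x² = −x. Subtract (−x)·D = −3x³ + 9x² − 7x. Remainder: 24x² − 72x + 54.
Step 6: lead(24x² − 72x + 54) ÷ lead(D) = 24x² ÷ 3x² = 8. Subtract (8)·D = 24x² − 72x + 56. Remainder: −2.

R(x) = −2, so D(x) is not a factor of P(x). no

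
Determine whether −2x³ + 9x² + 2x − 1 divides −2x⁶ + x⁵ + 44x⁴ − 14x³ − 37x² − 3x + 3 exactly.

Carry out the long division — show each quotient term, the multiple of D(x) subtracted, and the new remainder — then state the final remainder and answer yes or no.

Step 1: lead(−2x⁶ + x⁵ + 44x⁴ − 14x³ − 37x² − 3x + 3) ÷ lead(D) = −2x⁶ ÷ −2x³ = x³. Subtract (x³)·D = −2x⁶ + 9x⁵ + 2x⁴ − x³. Remainder: −8x⁵ + 42x⁴ − 13x³ − 37x² − 3x + 3.
Step 2: lead(−8x⁵ + 42x⁴ − 13x³ − 37x² − 3x + 3) ÷ lead(D) = −8x⁵ ÷ −2x³ = 4x². Subtract (4x²)·D = −8x⁵ + 36x⁴ + 8x³ − 4x². Remainder: 6x⁴ − 21x³ − 33x² − 3x + 3.
Step 3: lead(6x⁴ − 21x³ − 33x² − 3x + 3) ÷ lead(D) = 6x⁴ ÷ −2x³ = −3x. Subtract (−3x)·D = 6x⁴ − 27x³ − 6x² + 3x. Remainder: 6x³ − 27x² − 6x + 3.
Step 4: lead(6x³ − 27x² − 6x + 3) ÷ lead(D) = 6x³ ÷ −2x³ = −3. Subtract (−3)·D = 6x³ − 27x² − 6x + 3. Remainder: 0.

R(x) = 0, so D(x) is a factor of P(x). yes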